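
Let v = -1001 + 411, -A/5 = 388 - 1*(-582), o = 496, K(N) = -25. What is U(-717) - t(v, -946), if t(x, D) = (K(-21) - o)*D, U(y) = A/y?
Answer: -353380072/717 ≈ -4.9286e+5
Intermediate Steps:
A = -4850 (A = -5*(388 - 1*(-582)) = -5*(388 + 582) = -5*970 = -4850)
v = -590
U(y) = -4850/y
t(x, D) = -521*D (t(x, D) = (-25 - 1*496)*D = (-25 - 496)*D = -521*D)
U(-717) - t(v, -946) = -4850/(-717) - (-521)*(-946) = -4850*(-1/717) - 1*492866 = 4850/717 - 492866 = -353380072/717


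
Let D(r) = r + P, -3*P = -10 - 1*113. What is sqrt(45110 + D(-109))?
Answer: sqrt(45042) ≈ 212.23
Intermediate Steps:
P = 41 (P = -(-10 - 1*113)/3 = -(-10 - 113)/3 = -1/3*(-123) = 41)
D(r) = 41 + r (D(r) = r + 41 = 41 + r)
sqrt(45110 + D(-109)) = sqrt(45110 + (41 - 109)) = sqrt(45110 - 68) = sqrt(45042)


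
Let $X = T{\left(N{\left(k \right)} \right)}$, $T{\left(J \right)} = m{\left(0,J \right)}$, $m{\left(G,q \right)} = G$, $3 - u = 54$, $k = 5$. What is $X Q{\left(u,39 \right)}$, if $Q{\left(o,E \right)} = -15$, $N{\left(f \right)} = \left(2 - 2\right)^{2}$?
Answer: $0$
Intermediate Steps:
$u = -51$ ($u = 3 - 54 = -51$)
$N{\left(f \right)} = 0$ ($N{\left(f \right)} = 0^{2} = 0$)
$T{\left(J \right)} = 0$
$X = 0$
$X Q{\left(u,39 \right)} = 0 \left(-15\right) = 0$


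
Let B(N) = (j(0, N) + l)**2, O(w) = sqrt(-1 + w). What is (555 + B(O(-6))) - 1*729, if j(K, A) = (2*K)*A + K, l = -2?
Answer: -170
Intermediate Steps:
j(K, A) = K + 2*A*K (j(K, A) = 2*A*K + K = K + 2*A*K)
B(N) = 4 (B(N) = (0*(1 + 2*N) - 2)**2 = (0 - 2)**2 = (-2)**2 = 4)
(555 + B(O(-6))) - 1*729 = (555 + 4) - 1*729 = 559 - 729 = -170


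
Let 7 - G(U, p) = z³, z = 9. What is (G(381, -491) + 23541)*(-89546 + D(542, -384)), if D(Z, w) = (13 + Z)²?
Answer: 4985472301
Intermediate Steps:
G(U, p) = -722 (G(U, p) = 7 - 1*9³ = 7 - 1*729 = 7 - 729 = -722)
(G(381, -491) + 23541)*(-89546 + D(542, -384)) = (-722 + 23541)*(-89546 + (13 + 542)²) = 22819*(-89546 + 555²) = 22819*(-89546 + 308025) = 22819*218479 = 4985472301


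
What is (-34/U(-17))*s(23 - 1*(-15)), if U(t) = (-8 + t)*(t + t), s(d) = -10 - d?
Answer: 48/25 ≈ 1.9200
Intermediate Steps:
U(t) = 2*t*(-8 + t) (U(t) = (-8 + t)*(2*t) = 2*t*(-8 + t))
(-34/U(-17))*s(23 - 1*(-15)) = (-34*(-1/(34*(-8 - 17))))*(-10 - (23 - 1*(-15))) = (-34/(2*(-17)*(-25)))*(-10 - (23 + 15)) = (-34/850)*(-10 - 1*38) = (-34*1/850)*(-10 - 38) = -1/25*(-48) = 48/25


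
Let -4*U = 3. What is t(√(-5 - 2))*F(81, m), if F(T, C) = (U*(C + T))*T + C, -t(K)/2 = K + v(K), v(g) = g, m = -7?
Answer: 18010*I*√7 ≈ 47650.0*I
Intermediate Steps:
t(K) = -4*K (t(K) = -2*(K + K) = -4*K)
U = -¾ (U = -¼*3 = -¾ ≈ -0.75000)
F(T, C) = C + T*(-3*C/4 - 3*T/4) (F(T, C) = (-3*(C + T)/4)*T + C = (-3*C/4 - 3*T/4)*T + C = T*(-3*C/4 - 3*T/4) + C = C + T*(-3*C/4 - 3*T/4))
t(√(-5 - 2))*F(81, m) = (-4*√(-5 - 2))*(-7 - ¾*81² - ¾*(-7)*81) = (-4*I*√7)*(-7 - ¾*6561 + 1701/4) = (-4*I*√7)*(-7 - 19683/4 + 1701/4) = -4*I*√7*(-9005/2) = 18010*I*√7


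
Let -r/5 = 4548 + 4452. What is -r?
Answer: 45000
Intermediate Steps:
r = -45000 (r = -5*(4548 + 4452) = -5*9000 = -45000)
-r = -1*(-45000) = 45000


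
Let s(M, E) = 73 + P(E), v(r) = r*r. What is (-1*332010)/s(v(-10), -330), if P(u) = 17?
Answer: -3689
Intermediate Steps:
v(r) = r²
s(M, E) = 90 (s(M, E) = 73 + 17 = 90)
(-1*332010)/s(v(-10), -330) = -1*332010/90 = -332010*1/90 = -3689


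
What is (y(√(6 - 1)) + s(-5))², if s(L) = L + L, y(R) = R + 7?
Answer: (3 - √5)² ≈ 0.58359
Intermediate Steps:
y(R) = 7 + R
s(L) = 2*L
(y(√(6 - 1)) + s(-5))² = ((7 + √(6 - 1)) + 2*(-5))² = ((7 + √5) - 10)² = (-3 + √5)²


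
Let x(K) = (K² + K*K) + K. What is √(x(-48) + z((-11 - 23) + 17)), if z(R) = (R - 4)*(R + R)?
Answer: 3*√586 ≈ 72.622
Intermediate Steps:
x(K) = K + 2*K² (x(K) = (K² + K²) + K = 2*K² + K = K + 2*K²)
z(R) = 2*R*(-4 + R) (z(R) = (-4 + R)*(2*R) = 2*R*(-4 + R))
√(x(-48) + z((-11 - 23) + 17)) = √(-48*(1 + 2*(-48)) + 2*((-11 - 23) + 17)*(-4 + ((-11 - 23) + 17))) = √(-48*(1 - 96) + 2*(-34 + 17)*(-4 + (-34 + 17))) = √(-48*(-95) + 2*(-17)*(-4 - 17)) = √(4560 + 2*(-17)*(-21)) = √(4560 + 714) = √5274 = 3*√586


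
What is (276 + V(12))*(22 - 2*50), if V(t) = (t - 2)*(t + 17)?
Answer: -44148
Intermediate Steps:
V(t) = (-2 + t)*(17 + t)
(276 + V(12))*(22 - 2*50) = (276 + (-34 + 12² + 15*12))*(22 - 2*50) = (276 + (-34 + 144 + 180))*(22 - 100) = (276 + 290)*(-78) = 566*(-78) = -44148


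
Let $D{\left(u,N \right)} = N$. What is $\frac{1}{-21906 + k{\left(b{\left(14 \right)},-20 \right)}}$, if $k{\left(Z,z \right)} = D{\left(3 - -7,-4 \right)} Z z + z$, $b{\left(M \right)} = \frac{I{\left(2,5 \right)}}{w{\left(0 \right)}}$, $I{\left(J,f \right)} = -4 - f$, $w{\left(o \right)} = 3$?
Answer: $- \frac{1}{22166} \approx -4.5114 \cdot 10^{-5}$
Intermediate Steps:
$b{\left(M \right)} = -3$ ($b{\left(M \right)} = \frac{-4 - 5}{3} = \left(-4 - 5\right) \frac{1}{3} = \left(-9\right) \frac{1}{3} = -3$)
$k{\left(Z,z \right)} = z - 4 Z z$ ($k{\left(Z,z \right)} = - 4 Z z + z = z - 4 Z z$)
$\frac{1}{-21906 + k{\left(b{\left(14 \right)},-20 \right)}} = \frac{1}{-21906 - 20 \left(1 - -12\right)} = \frac{1}{-21906 - 20 \left(1 + 12\right)} = \frac{1}{-21906 - 260} = \frac{1}{-22166} = - \frac{1}{22166}$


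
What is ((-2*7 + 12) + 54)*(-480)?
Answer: -24960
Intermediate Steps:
((-2*7 + 12) + 54)*(-480) = ((-14 + 12) + 54)*(-480) = (-2 + 54)*(-480) = 52*(-480) = -24960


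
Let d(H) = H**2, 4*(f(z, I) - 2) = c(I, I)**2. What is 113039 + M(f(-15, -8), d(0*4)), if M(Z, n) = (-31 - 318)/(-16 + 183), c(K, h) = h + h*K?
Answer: 18877164/167 ≈ 1.1304e+5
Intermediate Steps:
c(K, h) = h + K*h
f(z, I) = 2 + I**2*(1 + I)**2/4 (f(z, I) = 2 + (I*(1 + I))**2/4 = 2 + (I**2*(1 + I)**2)/4 = 2 + I**2*(1 + I)**2/4)
M(Z, n) = -349/167
113039 + M(f(-15, -8), d(0*4)) = 113039 - 349/167 = 18877164/167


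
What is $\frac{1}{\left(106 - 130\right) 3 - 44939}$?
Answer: $- \frac{1}{45011} \approx -2.2217 \cdot 10^{-5}$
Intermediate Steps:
$\frac{1}{\left(106 - 130\right) 3 - 44939} = \frac{1}{\left(-24\right) 3 - 44939} = \frac{1}{-72 - 44939} = \frac{1}{-45011} = - \frac{1}{45011}$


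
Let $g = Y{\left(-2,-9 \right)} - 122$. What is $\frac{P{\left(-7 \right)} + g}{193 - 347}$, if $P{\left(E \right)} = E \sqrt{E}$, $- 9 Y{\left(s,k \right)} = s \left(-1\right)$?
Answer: $\frac{50}{63} + \frac{i \sqrt{7}}{22} \approx 0.79365 + 0.12026 i$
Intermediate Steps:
$Y{\left(s,k \right)} = \frac{s}{9}$ ($Y{\left(s,k \right)} = - \frac{s \left(-1\right)}{9} = - \frac{\left(-1\right) s}{9} = \frac{s}{9}$)
$g = - \frac{1100}{9}$ ($g = \frac{1}{9} \left(-2\right) - 122 = - \frac{2}{9} - 122 = - \frac{1100}{9} \approx -122.22$)
$P{\left(E \right)} = E^{\frac{3}{2}}$
$\frac{P{\left(-7 \right)} + g}{193 - 347} = \frac{\left(-7\right)^{\frac{3}{2}} - \frac{1100}{9}}{193 - 347} = \frac{- 7 i \sqrt{7} - \frac{1100}{9}}{-154} = \left(- \frac{1100}{9} - 7 i \sqrt{7}\right) \left(- \frac{1}{154}\right) = \frac{50}{63} + \frac{i \sqrt{7}}{22}$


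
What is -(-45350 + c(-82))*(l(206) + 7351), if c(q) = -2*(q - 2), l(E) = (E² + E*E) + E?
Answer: 4176127078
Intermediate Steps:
l(E) = E + 2*E² (l(E) = (E² + E²) + E = 2*E² + E = E + 2*E²)
c(q) = 4 - 2*q (c(q) = -2*(-2 + q) = 4 - 2*q)
-(-45350 + c(-82))*(l(206) + 7351) = -(-45350 + (4 - 2*(-82)))*(206*(1 + 2*206) + 7351) = -(-45350 + (4 + 164))*(206*(1 + 412) + 7351) = -(-45350 + 168)*(206*413 + 7351) = -(-45182)*(85078 + 7351) = -(-45182)*92429 = -1*(-4176127078) = 4176127078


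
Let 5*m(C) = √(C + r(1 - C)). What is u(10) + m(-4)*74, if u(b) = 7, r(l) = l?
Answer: 109/5 ≈ 21.800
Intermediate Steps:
m(C) = ⅕ (m(C) = √(C + (1 - C))/5 = √1/5 = (⅕)*1 = ⅕)
u(10) + m(-4)*74 = 7 + (⅕)*74 = 7 + 74/5 = 109/5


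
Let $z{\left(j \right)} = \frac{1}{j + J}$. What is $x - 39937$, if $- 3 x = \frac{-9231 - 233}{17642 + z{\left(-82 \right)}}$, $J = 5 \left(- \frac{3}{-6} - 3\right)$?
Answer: $- \frac{16645347575}{416792} \approx -39937.0$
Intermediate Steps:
$J = - \frac{25}{2}$ ($J = 5 \left(\left(-3\right) \left(- \frac{1}{6}\right) - 3\right) = 5 \left(\frac{1}{2} - 3\right) = 5 \left(- \frac{5}{2}\right) = - \frac{25}{2} \approx -12.5$)
$z{\left(j \right)} = \frac{1}{- \frac{25}{2} + j}$ ($z{\left(j \right)} = \frac{1}{j - \frac{25}{2}} = \frac{1}{- \frac{25}{2} + j}$)
$x = \frac{74529}{416792}$ ($x = - \frac{\left(-9231 - 233\right) \frac{1}{17642 + \frac{2}{-25 + 2 \left(-82\right)}}}{3} = - \frac{\left(-9464\right) \frac{1}{17642 + \frac{2}{-25 - 164}}}{3} = - \frac{\left(-9464\right) \frac{1}{17642 + \frac{2}{-189}}}{3} = - \frac{\left(-9464\right) \frac{1}{17642 + 2 \left(- \frac{1}{189}\right)}}{3} = - \frac{\left(-9464\right) \frac{1}{17642 - \frac{2}{189}}}{3} = - \frac{\left(-9464\right) \frac{1}{\frac{3334336}{189}}}{3} = - \frac{\left(-9464\right) \frac{189}{3334336}}{3} = \left(- \frac{1}{3}\right) \left(- \frac{223587}{416792}\right) = \frac{74529}{416792} \approx 0.17882$)
$x - 39937 = \frac{74529}{416792} - 39937 = - \frac{16645347575}{416792}$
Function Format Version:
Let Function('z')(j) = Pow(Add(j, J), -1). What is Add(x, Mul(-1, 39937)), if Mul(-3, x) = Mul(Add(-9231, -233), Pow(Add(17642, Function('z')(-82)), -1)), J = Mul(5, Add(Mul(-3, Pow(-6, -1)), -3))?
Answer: Rational(-16645347575, 416792) ≈ -39937.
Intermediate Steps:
J = Rational(-25, 2) (J = Mul(5, Add(Mul(-3, Rational(-1, 6)), -3)) = Mul(5, Add(Rational(1, 2), -3)) = Mul(5, Rational(-5, 2)) = Rational(-25, 2) ≈ -12.500)
Function('z')(j) = Pow(Add(Rational(-25, 2), j), -1) (Function('z')(j) = Pow(Add(j, Rational(-25, 2)), -1) = Pow(Add(Rational(-25, 2), j), -1))
x = Rational(74529, 416792) (x = Mul(Rational(-1, 3), Mul(Add(-9231, -233), Pow(Add(17642, Mul(2, Pow(Add(-25, Mul(2, -82)), -1))), -1))) = Mul(Rational(-1, 3), Mul(-9464, Pow(Add(17642, Mul(2, Pow(Add(-25, -164), -1))), -1))) = Mul(Rational(-1, 3), Mul(-9464, Pow(Add(17642, Mul(2, Pow(-189, -1))), -1))) = Mul(Rational(-1, 3), Mul(-9464, Pow(Add(17642, Mul(2, Rational(-1, 189))), -1))) = Mul(Rational(-1, 3), Mul(-9464, Pow(Add(17642, Rational(-2, 189)), -1))) = Mul(Rational(-1, 3), Mul(-9464, Pow(Rational(3334336, 189), -1))) = Mul(Rational(-1, 3), Mul(-9464, Rational(189, 3334336))) = Mul(Rational(-1, 3), Rational(-223587, 416792)) = Rational(74529, 416792) ≈ 0.17882)
Add(x, Mul(-1, 39937)) = Add(Rational(74529, 416792), Mul(-1, 39937)) = Add(Rational(74529, 416792), -39937) = Rational(-16645347575, 416792)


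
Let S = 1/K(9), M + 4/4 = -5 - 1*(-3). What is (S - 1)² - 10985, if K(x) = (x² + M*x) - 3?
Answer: -28569485/2601 ≈ -10984.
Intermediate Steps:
M = -3 (M = -1 + (-5 - 1*(-3)) = -1 + (-5 + 3) = -1 - 2 = -3)
K(x) = -3 + x² - 3*x (K(x) = (x² - 3*x) - 3 = -3 + x² - 3*x)
S = 1/51 (S = 1/(-3 + 9² - 3*9) = 1/(-3 + 81 - 27) = 1/51 ≈ 0.019608)
(S - 1)² - 10985 = (1/51 - 1)² - 10985 = (-50/51)² - 10985 = 2500/2601 - 10985 = -28569485/2601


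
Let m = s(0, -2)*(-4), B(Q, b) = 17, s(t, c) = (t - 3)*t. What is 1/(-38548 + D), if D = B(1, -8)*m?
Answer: -1/38548 ≈ -2.5942e-5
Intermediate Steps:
s(t, c) = t*(-3 + t) (s(t, c) = (-3 + t)*t = t*(-3 + t))
m = 0 (m = (0*(-3 + 0))*(-4) = (0*(-3))*(-4) = 0*(-4) = 0)
D = 0 (D = 17*0 = 0)
1/(-38548 + D) = 1/(-38548 + 0) = 1/(-38548) = -1/38548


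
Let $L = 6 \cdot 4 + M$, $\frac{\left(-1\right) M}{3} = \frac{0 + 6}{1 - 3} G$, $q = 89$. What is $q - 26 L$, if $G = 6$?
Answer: $-1939$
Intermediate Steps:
$M = 54$ ($M = - 3 \frac{0 + 6}{1 - 3} \cdot 6 = - 3 \frac{6}{-2} \cdot 6 = - 3 \cdot 6 \left(- \frac{1}{2}\right) 6 = - 3 \left(\left(-3\right) 6\right) = \left(-3\right) \left(-18\right) = 54$)
$L = 78$ ($L = 6 \cdot 4 + 54 = 24 + 54 = 78$)
$q - 26 L = 89 - 2028 = -1939$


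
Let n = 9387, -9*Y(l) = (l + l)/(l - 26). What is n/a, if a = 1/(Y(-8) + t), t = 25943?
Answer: 4139949653/17 ≈ 2.4353e+8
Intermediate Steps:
Y(l) = -2*l/(9*(-26 + l)) (Y(l) = -(l + l)/(9*(l - 26)) = -2*l/(9*(-26 + l)))
a = 153/3969271 (a = 1/(-2*(-8)/(-234 + 9*(-8)) + 25943) = 1/(-2*(-8)/(-234 - 72) + 25943) = 1/(-2*(-8)/(-306) + 25943) = 1/(-2*(-8)*(-1/306) + 25943) = 1/(-8/153 + 25943) = 1/(3969271/153) = 153/3969271 ≈ 3.8546e-5)
n/a = 9387/(153/3969271) = 9387*(3969271/153) = 4139949653/17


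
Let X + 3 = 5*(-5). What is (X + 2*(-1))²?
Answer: 900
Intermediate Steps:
X = -28 (X = -3 + 5*(-5) = -3 - 25 = -28)
(X + 2*(-1))² = (-28 + 2*(-1))² = (-28 - 2)² = (-30)² = 900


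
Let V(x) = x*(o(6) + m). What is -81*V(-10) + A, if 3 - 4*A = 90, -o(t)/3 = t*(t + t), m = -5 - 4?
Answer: -729087/4 ≈ -1.8227e+5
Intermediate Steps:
m = -9
o(t) = -6*t² (o(t) = -3*t*(t + t) = -3*t*2*t = -6*t²)
V(x) = -225*x (V(x) = x*(-6*6² - 9) = x*(-6*36 - 9) = x*(-216 - 9) = x*(-225) = -225*x)
A = -87/4 (A = ¾ - ¼*90 = ¾ - 45/2 = -87/4 ≈ -21.750)
-81*V(-10) + A = -(-18225)*(-10) - 87/4 = -81*2250 - 87/4 = -182250 - 87/4 = -729087/4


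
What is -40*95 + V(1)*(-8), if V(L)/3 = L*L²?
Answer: -3824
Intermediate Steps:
V(L) = 3*L³ (V(L) = 3*(L*L²) = 3*L³)
-40*95 + V(1)*(-8) = -40*95 + (3*1³)*(-8) = -3800 + (3*1)*(-8) = -3800 + 3*(-8) = -3800 - 24 = -3824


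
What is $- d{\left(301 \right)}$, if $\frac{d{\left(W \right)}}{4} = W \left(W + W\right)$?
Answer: $-724808$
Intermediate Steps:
$d{\left(W \right)} = 8 W^{2}$ ($d{\left(W \right)} = 4 W \left(W + W\right) = 4 W 2 W = 4 \cdot 2 W^{2} = 8 W^{2}$)
$- d{\left(301 \right)} = - 8 \cdot 301^{2} = - 8 \cdot 90601 = \left(-1\right) 724808 = -724808$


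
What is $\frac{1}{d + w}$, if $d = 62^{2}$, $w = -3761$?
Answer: $\frac{1}{83} \approx 0.012048$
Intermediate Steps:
$d = 3844$
$\frac{1}{d + w} = \frac{1}{3844 - 3761} = \frac{1}{83}$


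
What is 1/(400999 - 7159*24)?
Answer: 1/229183 ≈ 4.3633e-6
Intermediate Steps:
1/(400999 - 7159*24) = 1/(400999 - 171816) = 1/229183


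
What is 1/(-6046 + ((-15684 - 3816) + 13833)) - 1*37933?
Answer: -444309230/11713 ≈ -37933.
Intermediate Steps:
1/(-6046 + ((-15684 - 3816) + 13833)) - 1*37933 = 1/(-6046 + (-19500 + 13833)) - 37933 = 1/(-6046 - 5667) - 37933 = 1/(-11713) - 37933 = -1/11713 - 37933 = -444309230/11713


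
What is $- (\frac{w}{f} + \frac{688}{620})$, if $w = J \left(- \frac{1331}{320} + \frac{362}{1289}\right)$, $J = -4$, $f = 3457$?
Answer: $- \frac{2462541457}{2210212208} \approx -1.1142$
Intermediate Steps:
$w = \frac{1599819}{103120}$ ($w = - 4 \left(- \frac{1331}{320} + \frac{362}{1289}\right) = \left(-4\right) \left(- \frac{1599819}{412480}\right) = \frac{1599819}{103120} \approx 15.514$)
$- (\frac{w}{f} + \frac{688}{620}) = - (\frac{1599819}{103120 \cdot 3457} + \frac{688}{620}) = - (\frac{1599819}{103120} \cdot \frac{1}{3457} + 688 \cdot \frac{1}{620}) = - (\frac{1599819}{356485840} + \frac{172}{155}) = \left(-1\right) \frac{2462541457}{2210212208} = - \frac{2462541457}{2210212208}$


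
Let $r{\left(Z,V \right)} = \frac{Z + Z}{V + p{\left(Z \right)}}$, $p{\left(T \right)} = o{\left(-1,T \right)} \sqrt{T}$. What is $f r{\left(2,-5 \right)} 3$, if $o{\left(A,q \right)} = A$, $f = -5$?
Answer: $\frac{300}{23} - \frac{60 \sqrt{2}}{23} \approx 9.3542$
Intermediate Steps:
$p{\left(T \right)} = - \sqrt{T}$
$r{\left(Z,V \right)} = \frac{2 Z}{V - \sqrt{Z}}$ ($r{\left(Z,V \right)} = \frac{Z + Z}{V - \sqrt{Z}} = \frac{2 Z}{V - \sqrt{Z}}$)
$f r{\left(2,-5 \right)} 3 = - 5 \cdot 2 \cdot 2 \frac{1}{-5 - \sqrt{2}} \cdot 3 = - 5 \frac{4}{-5 - \sqrt{2}} \cdot 3 = - \frac{20}{-5 - \sqrt{2}} \cdot 3 = - \frac{60}{-5 - \sqrt{2}}$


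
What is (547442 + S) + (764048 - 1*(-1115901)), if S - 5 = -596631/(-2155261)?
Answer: 5231672526987/2155261 ≈ 2.4274e+6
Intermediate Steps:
S = 11372936/2155261 (S = 5 - 596631/(-2155261) = 5 - 596631*(-1/2155261) = 5 + 596631/2155261 = 11372936/2155261 ≈ 5.2768)
(547442 + S) + (764048 - 1*(-1115901)) = (547442 + 11372936/2155261) + (764048 - 1*(-1115901)) = 1179891765298/2155261 + (764048 + 1115901) = 1179891765298/2155261 + 1879949 = 5231672526987/2155261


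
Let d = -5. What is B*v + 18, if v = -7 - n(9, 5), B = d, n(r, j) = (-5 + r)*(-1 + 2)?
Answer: 73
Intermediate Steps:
n(r, j) = -5 + r (n(r, j) = (-5 + r)*1 = -5 + r)
B = -5
v = -11 (v = -7 - (-5 + 9) = -7 - 1*4 = -7 - 4 = -11)
B*v + 18 = -5*(-11) + 18 = 55 + 18 = 73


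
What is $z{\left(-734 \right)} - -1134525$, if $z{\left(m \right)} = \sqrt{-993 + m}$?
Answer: $1134525 + i \sqrt{1727} \approx 1.1345 \cdot 10^{6} + 41.557 i$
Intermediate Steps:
$z{\left(-734 \right)} - -1134525 = \sqrt{-993 - 734} - -1134525 = \sqrt{-1727} + 1134525 = i \sqrt{1727} + 1134525 = 1134525 + i \sqrt{1727}$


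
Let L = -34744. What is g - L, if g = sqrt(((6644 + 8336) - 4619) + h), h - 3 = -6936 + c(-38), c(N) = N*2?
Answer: 34744 + 2*sqrt(838) ≈ 34802.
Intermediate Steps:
c(N) = 2*N
h = -7009 (h = 3 + (-6936 + 2*(-38)) = 3 + (-6936 - 76) = 3 - 7012 = -7009)
g = 2*sqrt(838) (g = sqrt(((6644 + 8336) - 4619) - 7009) = sqrt((14980 - 4619) - 7009) = sqrt(10361 - 7009) = sqrt(3352) = 2*sqrt(838) ≈ 57.896)
g - L = 2*sqrt(838) - 1*(-34744) = 2*sqrt(838) + 34744 = 34744 + 2*sqrt(838)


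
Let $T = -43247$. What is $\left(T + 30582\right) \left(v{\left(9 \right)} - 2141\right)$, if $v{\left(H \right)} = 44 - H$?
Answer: $26672490$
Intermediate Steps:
$\left(T + 30582\right) \left(v{\left(9 \right)} - 2141\right) = \left(-43247 + 30582\right) \left(\left(44 - 9\right) - 2141\right) = - 12665 \left(\left(44 - 9\right) - 2141\right) = - 12665 \left(35 - 2141\right) = \left(-12665\right) \left(-2106\right) = 26672490$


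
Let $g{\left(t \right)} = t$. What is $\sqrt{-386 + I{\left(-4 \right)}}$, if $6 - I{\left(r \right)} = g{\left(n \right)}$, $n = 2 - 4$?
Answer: $3 i \sqrt{42} \approx 19.442 i$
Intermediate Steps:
$n = -2$ ($n = 2 - 4 = -2$)
$I{\left(r \right)} = 8$ ($I{\left(r \right)} = 6 - -2 = 6 + 2 = 8$)
$\sqrt{-386 + I{\left(-4 \right)}} = \sqrt{-386 + 8} = \sqrt{-378} = 3 i \sqrt{42}$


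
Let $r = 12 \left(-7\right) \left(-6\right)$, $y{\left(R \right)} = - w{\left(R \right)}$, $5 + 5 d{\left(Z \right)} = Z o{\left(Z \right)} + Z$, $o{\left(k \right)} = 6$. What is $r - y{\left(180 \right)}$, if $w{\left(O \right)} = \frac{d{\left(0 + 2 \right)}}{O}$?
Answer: $\frac{50401}{100} \approx 504.01$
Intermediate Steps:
$d{\left(Z \right)} = -1 + \frac{7 Z}{5}$ ($d{\left(Z \right)} = -1 + \frac{Z 6 + Z}{5} = -1 + \frac{6 Z + Z}{5} = -1 + \frac{7 Z}{5}$)
$w{\left(O \right)} = \frac{9}{5 O}$ ($w{\left(O \right)} = \frac{-1 + \frac{7 \left(0 + 2\right)}{5}}{O} = \frac{-1 + \frac{7}{5} \cdot 2}{O} = \frac{-1 + \frac{14}{5}}{O} = \frac{9}{5 O}$)
$y{\left(R \right)} = - \frac{9}{5 R}$
$r = 504$ ($r = \left(-84\right) \left(-6\right) = 504$)
$r - y{\left(180 \right)} = 504 - - \frac{9}{5 \cdot 180} = 504 - \left(- \frac{9}{5}\right) \frac{1}{180} = 504 - - \frac{1}{100} = 504 + \frac{1}{100} = \frac{50401}{100}$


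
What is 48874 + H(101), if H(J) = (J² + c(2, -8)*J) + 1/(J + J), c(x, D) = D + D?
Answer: 11606719/202 ≈ 57459.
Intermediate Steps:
c(x, D) = 2*D
H(J) = J² + 1/(2*J) - 16*J (H(J) = (J² + (2*(-8))*J) + 1/(J + J) = (J² - 16*J) + 1/(2*J) = J² + 1/(2*J) - 16*J)
48874 + H(101) = 48874 + (101² + (½)/101 - 16*101) = 48874 + (10201 + (½)*(1/101) - 1616) = 48874 + (10201 + 1/202 - 1616) = 48874 + 1734171/202 = 11606719/202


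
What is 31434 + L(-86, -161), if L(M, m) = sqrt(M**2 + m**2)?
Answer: 31434 + sqrt(33317) ≈ 31617.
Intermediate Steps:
31434 + L(-86, -161) = 31434 + sqrt((-86)**2 + (-161)**2) = 31434 + sqrt(7396 + 25921) = 31434 + sqrt(33317)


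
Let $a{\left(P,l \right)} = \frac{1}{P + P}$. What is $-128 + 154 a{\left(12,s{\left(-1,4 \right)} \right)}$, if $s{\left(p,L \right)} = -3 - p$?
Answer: $- \frac{1459}{12} \approx -121.58$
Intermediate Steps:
$a{\left(P,l \right)} = \frac{1}{2 P}$
$-128 + 154 a{\left(12,s{\left(-1,4 \right)} \right)} = -128 + 154 \frac{1}{2 \cdot 12} = -128 + 154 \cdot \frac{1}{2} \cdot \frac{1}{12} = -128 + 154 \cdot \frac{1}{24} = -128 + \frac{77}{12} = - \frac{1459}{12}$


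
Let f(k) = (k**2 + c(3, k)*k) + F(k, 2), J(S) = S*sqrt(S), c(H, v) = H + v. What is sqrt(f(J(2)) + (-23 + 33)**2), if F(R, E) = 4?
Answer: sqrt(120 + 6*sqrt(2)) ≈ 11.335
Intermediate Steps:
J(S) = S**(3/2)
f(k) = 4 + k**2 + k*(3 + k) (f(k) = (k**2 + (3 + k)*k) + 4 = (k**2 + k*(3 + k)) + 4 = 4 + k**2 + k*(3 + k))
sqrt(f(J(2)) + (-23 + 33)**2) = sqrt((4 + (2**(3/2))**2 + 2**(3/2)*(3 + 2**(3/2))) + (-23 + 33)**2) = sqrt((4 + (2*sqrt(2))**2 + (2*sqrt(2))*(3 + 2*sqrt(2))) + 10**2) = sqrt((4 + 8 + 2*sqrt(2)*(3 + 2*sqrt(2))) + 100) = sqrt((12 + 2*sqrt(2)*(3 + 2*sqrt(2))) + 100) = sqrt(112 + 2*sqrt(2)*(3 + 2*sqrt(2)))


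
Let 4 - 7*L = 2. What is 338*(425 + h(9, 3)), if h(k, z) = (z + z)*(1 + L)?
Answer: 1023802/7 ≈ 1.4626e+5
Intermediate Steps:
L = 2/7 (L = 4/7 - ⅐*2 = 4/7 - 2/7 = 2/7 ≈ 0.28571)
h(k, z) = 18*z/7 (h(k, z) = (z + z)*(1 + 2/7) = (2*z)*(9/7) = 18*z/7)
338*(425 + h(9, 3)) = 338*(425 + (18/7)*3) = 338*(425 + 54/7) = 338*(3029/7) = 1023802/7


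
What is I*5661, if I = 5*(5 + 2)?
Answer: 198135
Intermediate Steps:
I = 35 (I = 5*7 = 35)
I*5661 = 35*5661 = 198135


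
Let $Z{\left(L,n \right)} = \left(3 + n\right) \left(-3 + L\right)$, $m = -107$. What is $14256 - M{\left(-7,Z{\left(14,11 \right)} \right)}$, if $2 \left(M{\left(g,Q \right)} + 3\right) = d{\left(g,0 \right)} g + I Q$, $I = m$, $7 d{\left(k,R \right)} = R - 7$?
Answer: $\frac{44989}{2} \approx 22495.0$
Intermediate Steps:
$d{\left(k,R \right)} = -1 + \frac{R}{7}$ ($d{\left(k,R \right)} = \frac{R - 7}{7} = \frac{-7 + R}{7} = -1 + \frac{R}{7}$)
$I = -107$
$Z{\left(L,n \right)} = \left(-3 + L\right) \left(3 + n\right)$
$M{\left(g,Q \right)} = -3 - \frac{107 Q}{2} - \frac{g}{2}$ ($M{\left(g,Q \right)} = -3 + \frac{\left(-1 + \frac{1}{7} \cdot 0\right) g - 107 Q}{2} = -3 + \frac{\left(-1 + 0\right) g - 107 Q}{2} = -3 + \frac{- g - 107 Q}{2} = -3 - \left(\frac{g}{2} + \frac{107 Q}{2}\right) = -3 - \frac{107 Q}{2} - \frac{g}{2}$)
$14256 - M{\left(-7,Z{\left(14,11 \right)} \right)} = 14256 - \left(-3 - \frac{107 \left(-9 - 33 + 3 \cdot 14 + 14 \cdot 11\right)}{2} - - \frac{7}{2}\right) = 14256 - \left(-3 - \frac{107 \left(-9 - 33 + 42 + 154\right)}{2} + \frac{7}{2}\right) = 14256 - \left(-3 - 8239 + \frac{7}{2}\right) = 14256 - - \frac{16477}{2} = 14256 + \frac{16477}{2} = \frac{44989}{2}$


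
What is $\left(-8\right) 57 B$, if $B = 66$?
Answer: $-30096$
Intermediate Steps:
$\left(-8\right) 57 B = \left(-8\right) 57 \cdot 66 = \left(-456\right) 66 = -30096$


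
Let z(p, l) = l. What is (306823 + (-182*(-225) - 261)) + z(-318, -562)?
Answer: 346950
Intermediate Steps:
(306823 + (-182*(-225) - 261)) + z(-318, -562) = (306823 + (-182*(-225) - 261)) - 562 = (306823 + (40950 - 261)) - 562 = (306823 + 40689) - 562 = 347512 - 562 = 346950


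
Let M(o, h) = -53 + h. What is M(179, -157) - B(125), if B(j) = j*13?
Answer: -1835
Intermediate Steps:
B(j) = 13*j
M(179, -157) - B(125) = (-53 - 157) - 13*125 = -210 - 1*1625 = -210 - 1625 = -1835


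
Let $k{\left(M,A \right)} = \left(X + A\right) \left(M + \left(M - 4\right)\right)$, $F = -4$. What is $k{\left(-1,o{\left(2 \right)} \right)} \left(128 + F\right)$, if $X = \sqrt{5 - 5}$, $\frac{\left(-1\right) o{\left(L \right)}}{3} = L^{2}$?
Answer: $8928$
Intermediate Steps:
$o{\left(L \right)} = - 3 L^{2}$
$X = 0$ ($X = \sqrt{0} = 0$)
$k{\left(M,A \right)} = A \left(-4 + 2 M\right)$ ($k{\left(M,A \right)} = \left(0 + A\right) \left(M + \left(M - 4\right)\right) = A \left(M + \left(-4 + M\right)\right) = A \left(-4 + 2 M\right)$)
$k{\left(-1,o{\left(2 \right)} \right)} \left(128 + F\right) = 2 \left(- 3 \cdot 2^{2}\right) \left(-2 - 1\right) \left(128 - 4\right) = 2 \left(\left(-3\right) 4\right) \left(-3\right) 124 = 2 \left(-12\right) \left(-3\right) 124 = 72 \cdot 124 = 8928$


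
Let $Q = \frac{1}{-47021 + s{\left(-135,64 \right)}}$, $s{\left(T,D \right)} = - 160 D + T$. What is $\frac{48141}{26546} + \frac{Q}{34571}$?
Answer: $\frac{47761579487405}{26336779240668} \approx 1.8135$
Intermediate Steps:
$s{\left(T,D \right)} = T - 160 D$
$Q = - \frac{1}{57396}$ ($Q = \frac{1}{-47021 - 10375} = \frac{1}{-57396} = - \frac{1}{57396} \approx -1.7423 \cdot 10^{-5}$)
$\frac{48141}{26546} + \frac{Q}{34571} = \frac{48141}{26546} - \frac{1}{57396 \cdot 34571} = 48141 \cdot \frac{1}{26546} - \frac{1}{1984237116} = \frac{48141}{26546} - \frac{1}{1984237116} = \frac{47761579487405}{26336779240668}$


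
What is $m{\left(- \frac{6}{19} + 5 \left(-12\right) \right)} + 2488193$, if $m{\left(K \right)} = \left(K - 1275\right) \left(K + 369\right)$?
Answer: $\frac{749436758}{361} \approx 2.076 \cdot 10^{6}$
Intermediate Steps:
$m{\left(K \right)} = \left(-1275 + K\right) \left(369 + K\right)$
$m{\left(- \frac{6}{19} + 5 \left(-12\right) \right)} + 2488193 = \left(-470475 + \left(- \frac{6}{19} + 5 \left(-12\right)\right)^{2} - 906 \left(- \frac{6}{19} + 5 \left(-12\right)\right)\right) + 2488193 = \left(-470475 + \left(\left(-6\right) \frac{1}{19} - 60\right)^{2} - 906 \left(\left(-6\right) \frac{1}{19} - 60\right)\right) + 2488193 = \left(-470475 + \left(- \frac{6}{19} - 60\right)^{2} - 906 \left(- \frac{6}{19} - 60\right)\right) + 2488193 = \left(-470475 + \left(- \frac{1146}{19}\right)^{2} - - \frac{1038276}{19}\right) + 2488193 = \left(-470475 + \frac{1313316}{361} + \frac{1038276}{19}\right) + 2488193 = - \frac{148800915}{361} + 2488193 = \frac{749436758}{361}$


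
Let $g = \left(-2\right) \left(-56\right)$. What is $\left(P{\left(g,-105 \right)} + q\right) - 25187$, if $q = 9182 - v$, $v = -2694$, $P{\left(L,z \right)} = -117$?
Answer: $-13428$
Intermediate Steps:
$g = 112$
$q = 11876$ ($q = 9182 - -2694 = 9182 + 2694 = 11876$)
$\left(P{\left(g,-105 \right)} + q\right) - 25187 = \left(-117 + 11876\right) - 25187 = 11759 - 25187 = -13428$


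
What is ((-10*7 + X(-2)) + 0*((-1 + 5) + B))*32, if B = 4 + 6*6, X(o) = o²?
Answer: -2112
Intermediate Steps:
B = 40 (B = 4 + 36 = 40)
((-10*7 + X(-2)) + 0*((-1 + 5) + B))*32 = ((-10*7 + (-2)²) + 0*((-1 + 5) + 40))*32 = ((-70 + 4) + 0*(4 + 40))*32 = (-66 + 0*44)*32 = (-66 + 0)*32 = -66*32 = -2112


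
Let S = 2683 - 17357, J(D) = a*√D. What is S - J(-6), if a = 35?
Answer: -14674 - 35*I*√6 ≈ -14674.0 - 85.732*I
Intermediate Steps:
J(D) = 35*√D
S = -14674
S - J(-6) = -14674 - 35*√(-6) = -14674 - 35*I*√6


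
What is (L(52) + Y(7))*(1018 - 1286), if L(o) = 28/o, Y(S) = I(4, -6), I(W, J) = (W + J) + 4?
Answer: -8844/13 ≈ -680.31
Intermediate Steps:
I(W, J) = 4 + J + W (I(W, J) = (J + W) + 4 = 4 + J + W)
Y(S) = 2 (Y(S) = 4 - 6 + 4 = 2)
(L(52) + Y(7))*(1018 - 1286) = (28/52 + 2)*(1018 - 1286) = (28*(1/52) + 2)*(-268) = (7/13 + 2)*(-268) = (33/13)*(-268) = -8844/13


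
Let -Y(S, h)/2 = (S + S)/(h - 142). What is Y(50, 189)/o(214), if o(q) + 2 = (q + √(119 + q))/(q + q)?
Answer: 18318400/6452019 + 85600*√37/6452019 ≈ 2.9199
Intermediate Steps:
Y(S, h) = -4*S/(-142 + h) (Y(S, h) = -2*(S + S)/(h - 142) = -2*2*S/(-142 + h) = -4*S/(-142 + h))
o(q) = -2 + (q + √(119 + q))/(2*q) (o(q) = -2 + (q + √(119 + q))/(q + q) = -2 + (q + √(119 + q))/((2*q)) = -2 + (q + √(119 + q))*(1/(2*q)) = -2 + (q + √(119 + q))/(2*q))
Y(50, 189)/o(214) = (-4*50/(-142 + 189))/(((½)*(√(119 + 214) - 3*214)/214)) = (-4*50/47)/(((½)*(1/214)*(√333 - 642))) = (-4*50*1/47)/(((½)*(1/214)*(3*√37 - 642))) = -200*428/(-642 + 3*√37)/47 = -200/(47*(-3/2 + 3*√37/428))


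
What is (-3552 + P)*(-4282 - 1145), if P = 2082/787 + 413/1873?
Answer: 28391917811445/1474051 ≈ 1.9261e+7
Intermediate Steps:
P = 4224617/1474051 (P = 2082*(1/787) + 413*(1/1873) = 2082/787 + 413/1873 = 4224617/1474051 ≈ 2.8660)
(-3552 + P)*(-4282 - 1145) = (-3552 + 4224617/1474051)*(-4282 - 1145) = -5231604535/1474051*(-5427) = 28391917811445/1474051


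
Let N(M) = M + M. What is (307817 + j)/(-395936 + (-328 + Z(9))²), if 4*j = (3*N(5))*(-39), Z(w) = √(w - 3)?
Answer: -88673459477/83140833700 + 50434018*√6/20785208425 ≈ -1.0606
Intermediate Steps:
N(M) = 2*M
Z(w) = √(-3 + w)
j = -585/2 (j = ((3*(2*5))*(-39))/4 = ((3*10)*(-39))/4 = (30*(-39))/4 = (¼)*(-1170) = -585/2 ≈ -292.50)
(307817 + j)/(-395936 + (-328 + Z(9))²) = (307817 - 585/2)/(-395936 + (-328 + √(-3 + 9))²) = 615049/(2*(-395936 + (-328 + √6)²))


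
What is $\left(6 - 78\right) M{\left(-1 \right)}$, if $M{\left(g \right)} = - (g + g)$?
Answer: $-144$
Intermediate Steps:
$M{\left(g \right)} = - 2 g$
$\left(6 - 78\right) M{\left(-1 \right)} = \left(6 - 78\right) \left(\left(-2\right) \left(-1\right)\right) = \left(6 - 78\right) 2 = \left(-72\right) 2 = -144$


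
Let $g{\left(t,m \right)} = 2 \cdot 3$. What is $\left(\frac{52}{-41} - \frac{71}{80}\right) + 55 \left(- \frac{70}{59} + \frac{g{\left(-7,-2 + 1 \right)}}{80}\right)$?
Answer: $- \frac{12246919}{193520} \approx -63.285$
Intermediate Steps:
$g{\left(t,m \right)} = 6$
$\left(\frac{52}{-41} - \frac{71}{80}\right) + 55 \left(- \frac{70}{59} + \frac{g{\left(-7,-2 + 1 \right)}}{80}\right) = \left(\frac{52}{-41} - \frac{71}{80}\right) + 55 \left(- \frac{70}{59} + \frac{6}{80}\right) = \left(52 \left(- \frac{1}{41}\right) - \frac{71}{80}\right) + 55 \left(\left(-70\right) \frac{1}{59} + 6 \cdot \frac{1}{80}\right) = \left(- \frac{52}{41} - \frac{71}{80}\right) + 55 \left(- \frac{70}{59} + \frac{3}{40}\right) = - \frac{7071}{3280} + 55 \left(- \frac{2623}{2360}\right) = - \frac{7071}{3280} - \frac{28853}{472} = - \frac{12246919}{193520}$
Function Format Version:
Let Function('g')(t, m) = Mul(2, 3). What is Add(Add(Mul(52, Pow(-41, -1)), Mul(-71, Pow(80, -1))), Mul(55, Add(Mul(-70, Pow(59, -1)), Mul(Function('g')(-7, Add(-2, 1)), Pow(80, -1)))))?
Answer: Rational(-12246919, 193520) ≈ -63.285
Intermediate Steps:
Function('g')(t, m) = 6
Add(Add(Mul(52, Pow(-41, -1)), Mul(-71, Pow(80, -1))), Mul(55, Add(Mul(-70, Pow(59, -1)), Mul(Function('g')(-7, Add(-2, 1)), Pow(80, -1))))) = Add(Add(Mul(52, Pow(-41, -1)), Mul(-71, Pow(80, -1))), Mul(55, Add(Mul(-70, Pow(59, -1)), Mul(6, Pow(80, -1))))) = Add(Add(Mul(52, Rational(-1, 41)), Mul(-71, Rational(1, 80))), Mul(55, Add(Mul(-70, Rational(1, 59)), Mul(6, Rational(1, 80))))) = Add(Add(Rational(-52, 41), Rational(-71, 80)), Mul(55, Add(Rational(-70, 59), Rational(3, 40)))) = Add(Rational(-7071, 3280), Mul(55, Rational(-2623, 2360))) = Add(Rational(-7071, 3280), Rational(-28853, 472)) = Rational(-12246919, 193520)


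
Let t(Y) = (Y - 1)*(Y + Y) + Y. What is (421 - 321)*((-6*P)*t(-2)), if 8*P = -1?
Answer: 750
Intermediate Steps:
t(Y) = Y + 2*Y*(-1 + Y) (t(Y) = (-1 + Y)*(2*Y) + Y = 2*Y*(-1 + Y) + Y = Y + 2*Y*(-1 + Y))
P = -⅛ (P = (⅛)*(-1) = -⅛ ≈ -0.12500)
(421 - 321)*((-6*P)*t(-2)) = (421 - 321)*((-6*(-⅛))*(-2*(-1 + 2*(-2)))) = 100*(3*(-2*(-1 - 4))/4) = 100*(3*(-2*(-5))/4) = 100*((¾)*10) = 100*(15/2) = 750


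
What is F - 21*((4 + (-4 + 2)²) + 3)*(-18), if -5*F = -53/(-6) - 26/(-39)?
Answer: 41561/10 ≈ 4156.1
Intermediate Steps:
F = -19/10 (F = -(-53/(-6) - 26/(-39))/5 = -(-53*(-⅙) - 26*(-1/39))/5 = -(53/6 + ⅔)/5 = -⅕*19/2 = -19/10 ≈ -1.9000)
F - 21*((4 + (-4 + 2)²) + 3)*(-18) = -19/10 - 21*((4 + (-4 + 2)²) + 3)*(-18) = -19/10 - 21*((4 + (-2)²) + 3)*(-18) = -19/10 - 21*((4 + 4) + 3)*(-18) = -19/10 - 21*(8 + 3)*(-18) = -19/10 - 231*(-18) = -19/10 - 21*(-198) = -19/10 + 4158 = 41561/10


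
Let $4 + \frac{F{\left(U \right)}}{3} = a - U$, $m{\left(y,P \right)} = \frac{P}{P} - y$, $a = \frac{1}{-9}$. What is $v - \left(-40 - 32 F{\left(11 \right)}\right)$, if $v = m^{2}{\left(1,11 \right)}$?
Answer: $- \frac{4232}{3} \approx -1410.7$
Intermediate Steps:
$a = - \frac{1}{9} \approx -0.11111$
$m{\left(y,P \right)} = 1 - y$
$F{\left(U \right)} = - \frac{37}{3} - 3 U$ ($F{\left(U \right)} = -12 + 3 \left(- \frac{1}{9} - U\right) = -12 - \left(\frac{1}{3} + 3 U\right) = - \frac{37}{3} - 3 U$)
$v = 0$ ($v = \left(1 - 1\right)^{2} = 0^{2} = 0$)
$v - \left(-40 - 32 F{\left(11 \right)}\right) = 0 - \left(-40 - 32 \left(- \frac{37}{3} - 33\right)\right) = 0 - \left(-40 - - \frac{4352}{3}\right) = 0 - \left(-40 + \frac{4352}{3}\right) = 0 - \frac{4232}{3} = - \frac{4232}{3}$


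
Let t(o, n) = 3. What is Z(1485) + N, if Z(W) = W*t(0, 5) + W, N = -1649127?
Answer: -1643187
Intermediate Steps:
Z(W) = 4*W (Z(W) = W*3 + W = 3*W + W = 4*W)
Z(1485) + N = 4*1485 - 1649127 = 5940 - 1649127 = -1643187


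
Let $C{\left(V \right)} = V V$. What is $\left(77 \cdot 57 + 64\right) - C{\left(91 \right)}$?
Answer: $-3828$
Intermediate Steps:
$C{\left(V \right)} = V^{2}$
$\left(77 \cdot 57 + 64\right) - C{\left(91 \right)} = \left(77 \cdot 57 + 64\right) - 91^{2} = \left(4389 + 64\right) - 8281 = 4453 - 8281 = -3828$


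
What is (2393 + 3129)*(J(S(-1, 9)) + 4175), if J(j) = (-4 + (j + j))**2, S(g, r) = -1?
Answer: 23253142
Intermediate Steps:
J(j) = (-4 + 2*j)**2
(2393 + 3129)*(J(S(-1, 9)) + 4175) = (2393 + 3129)*(4*(-2 - 1)**2 + 4175) = 5522*(4*(-3)**2 + 4175) = 5522*(4*9 + 4175) = 5522*(36 + 4175) = 5522*4211 = 23253142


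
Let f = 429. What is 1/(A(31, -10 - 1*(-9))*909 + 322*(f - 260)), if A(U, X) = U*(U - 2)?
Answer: 1/871609 ≈ 1.1473e-6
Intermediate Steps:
A(U, X) = U*(-2 + U)
1/(A(31, -10 - 1*(-9))*909 + 322*(f - 260)) = 1/((31*(-2 + 31))*909 + 322*(429 - 260)) = 1/((31*29)*909 + 322*169) = 1/(899*909 + 54418) = 1/(817191 + 54418) = 1/871609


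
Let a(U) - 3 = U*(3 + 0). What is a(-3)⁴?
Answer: 1296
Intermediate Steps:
a(U) = 3 + 3*U (a(U) = 3 + U*(3 + 0) = 3 + U*3 = 3 + 3*U)
a(-3)⁴ = (3 + 3*(-3))⁴ = (3 - 9)⁴ = (-6)⁴ = 1296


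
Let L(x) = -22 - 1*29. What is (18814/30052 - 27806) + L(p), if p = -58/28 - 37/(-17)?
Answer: -418569875/15026 ≈ -27856.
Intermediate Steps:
p = 25/238 (p = -58*1/28 - 37*(-1/17) = -29/14 + 37/17 = 25/238 ≈ 0.10504)
L(x) = -51 (L(x) = -22 - 29 = -51)
(18814/30052 - 27806) + L(p) = (18814/30052 - 27806) - 51 = (18814*(1/30052) - 27806) - 51 = (9407/15026 - 27806) - 51 = -417803549/15026 - 51 = -418569875/15026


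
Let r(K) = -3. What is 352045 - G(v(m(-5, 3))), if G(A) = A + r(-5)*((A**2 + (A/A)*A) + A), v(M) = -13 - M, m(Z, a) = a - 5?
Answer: 352353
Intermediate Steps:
m(Z, a) = -5 + a
G(A) = -5*A - 3*A**2 (G(A) = A - 3*((A**2 + (A/A)*A) + A) = A - 3*((A**2 + 1*A) + A) = A - 3*((A**2 + A) + A) = A - 3*((A + A**2) + A) = A - 3*(A**2 + 2*A) = A + (-6*A - 3*A**2) = -5*A - 3*A**2)
352045 - G(v(m(-5, 3))) = 352045 - (-13 - (-5 + 3))*(-5 - 3*(-13 - (-5 + 3))) = 352045 - (-13 - 1*(-2))*(-5 - 3*(-13 - 1*(-2))) = 352045 - (-13 + 2)*(-5 - 3*(-13 + 2)) = 352045 - (-11)*(-5 - 3*(-11)) = 352045 - (-11)*(-5 + 33) = 352045 - (-11)*28 = 352045 - 1*(-308) = 352045 + 308 = 352353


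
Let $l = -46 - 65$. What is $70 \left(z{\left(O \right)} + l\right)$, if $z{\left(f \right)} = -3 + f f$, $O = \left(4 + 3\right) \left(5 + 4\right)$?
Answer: $269850$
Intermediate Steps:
$l = -111$
$O = 63$ ($O = 7 \cdot 9 = 63$)
$z{\left(f \right)} = -3 + f^{2}$
$70 \left(z{\left(O \right)} + l\right) = 70 \left(\left(-3 + 63^{2}\right) - 111\right) = 70 \left(\left(-3 + 3969\right) - 111\right) = 70 \left(3966 - 111\right) = 70 \cdot 3855 = 269850$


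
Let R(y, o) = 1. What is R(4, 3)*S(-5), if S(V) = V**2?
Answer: 25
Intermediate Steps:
R(4, 3)*S(-5) = 1*(-5)**2 = 1*25 = 25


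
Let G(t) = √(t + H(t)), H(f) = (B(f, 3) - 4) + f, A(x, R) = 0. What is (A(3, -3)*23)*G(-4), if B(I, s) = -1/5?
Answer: 0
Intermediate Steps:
B(I, s) = -⅕ (B(I, s) = -1*⅕ = -⅕)
H(f) = -21/5 + f (H(f) = (-⅕ - 4) + f = -21/5 + f)
G(t) = √(-21/5 + 2*t) (G(t) = √(t + (-21/5 + t)) = √(-21/5 + 2*t))
(A(3, -3)*23)*G(-4) = (0*23)*(√(-105 + 50*(-4))/5) = 0*(√(-105 - 200)/5) = 0*(√(-305)/5) = 0*((I*√305)/5) = 0*(I*√305/5) = 0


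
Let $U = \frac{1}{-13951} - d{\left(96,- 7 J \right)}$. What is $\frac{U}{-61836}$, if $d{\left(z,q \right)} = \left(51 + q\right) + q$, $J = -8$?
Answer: $\frac{1137007}{431337018} \approx 0.002636$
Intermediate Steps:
$d{\left(z,q \right)} = 51 + 2 q$
$U = - \frac{2274014}{13951}$ ($U = \frac{1}{-13951} - \left(51 + 2 \left(\left(-7\right) \left(-8\right)\right)\right) = - \frac{1}{13951} - \left(51 + 2 \cdot 56\right) = - \frac{1}{13951} - \left(51 + 112\right) = - \frac{1}{13951} - 163 = - \frac{2274014}{13951} \approx -163.0$)
$\frac{U}{-61836} = - \frac{2274014}{13951 \left(-61836\right)} = \left(- \frac{2274014}{13951}\right) \left(- \frac{1}{61836}\right) = \frac{1137007}{431337018}$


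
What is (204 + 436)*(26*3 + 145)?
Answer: 142720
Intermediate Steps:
(204 + 436)*(26*3 + 145) = 640*(78 + 145) = 640*223 = 142720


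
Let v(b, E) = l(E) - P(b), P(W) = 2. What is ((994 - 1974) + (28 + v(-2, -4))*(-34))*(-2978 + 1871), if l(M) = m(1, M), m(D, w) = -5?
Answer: 1875258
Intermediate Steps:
l(M) = -5
v(b, E) = -7 (v(b, E) = -5 - 1*2 = -5 - 2 = -7)
((994 - 1974) + (28 + v(-2, -4))*(-34))*(-2978 + 1871) = ((994 - 1974) + (28 - 7)*(-34))*(-2978 + 1871) = (-980 + 21*(-34))*(-1107) = (-980 - 714)*(-1107) = -1694*(-1107) = 1875258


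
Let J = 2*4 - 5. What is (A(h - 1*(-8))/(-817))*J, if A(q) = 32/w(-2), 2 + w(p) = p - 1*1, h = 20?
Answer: 96/4085 ≈ 0.023501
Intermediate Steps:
w(p) = -3 + p (w(p) = -2 + (p - 1*1) = -2 + (p - 1) = -2 + (-1 + p) = -3 + p)
J = 3 (J = 8 - 5 = 3)
A(q) = -32/5 (A(q) = 32/(-3 - 2) = 32/(-5) = 32*(-⅕) = -32/5)
(A(h - 1*(-8))/(-817))*J = -32/5/(-817)*3 = -32/5*(-1/817)*3 = (32/4085)*3 = 96/4085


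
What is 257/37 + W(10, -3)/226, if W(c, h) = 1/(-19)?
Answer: 1103521/158878 ≈ 6.9457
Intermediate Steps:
W(c, h) = -1/19
257/37 + W(10, -3)/226 = 257/37 - 1/19/226 = 257*(1/37) - 1/19*1/226 = 257/37 - 1/4294 = 1103521/158878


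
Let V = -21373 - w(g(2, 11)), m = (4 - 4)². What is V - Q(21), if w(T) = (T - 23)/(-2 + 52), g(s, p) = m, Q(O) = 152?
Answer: -1076227/50 ≈ -21525.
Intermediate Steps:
m = 0 (m = 0² = 0)
g(s, p) = 0
w(T) = -23/50 + T/50 (w(T) = (-23 + T)/50 = (-23 + T)*(1/50) = -23/50 + T/50)
V = -1068627/50 (V = -21373 - (-23/50 + (1/50)*0) = -21373 - (-23/50 + 0) = -21373 - 1*(-23/50) = -21373 + 23/50 = -1068627/50 ≈ -21373.)
V - Q(21) = -1068627/50 - 1*152 = -1068627/50 - 152 = -1076227/50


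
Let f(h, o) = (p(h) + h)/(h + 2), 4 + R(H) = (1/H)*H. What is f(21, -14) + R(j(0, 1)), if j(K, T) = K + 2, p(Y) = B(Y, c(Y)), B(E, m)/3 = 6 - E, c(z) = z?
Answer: -93/23 ≈ -4.0435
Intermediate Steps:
B(E, m) = 18 - 3*E (B(E, m) = 3*(6 - E) = 18 - 3*E)
p(Y) = 18 - 3*Y
j(K, T) = 2 + K
R(H) = -3 (R(H) = -4 + (1/H)*H = -4 + H/H = -4 + 1 = -3)
f(h, o) = (18 - 2*h)/(2 + h) (f(h, o) = ((18 - 3*h) + h)/(h + 2) = (18 - 2*h)/(2 + h))
f(21, -14) + R(j(0, 1)) = 2*(9 - 1*21)/(2 + 21) - 3 = 2*(9 - 21)/23 - 3 = 2*(1/23)*(-12) - 3 = -24/23 - 3 = -93/23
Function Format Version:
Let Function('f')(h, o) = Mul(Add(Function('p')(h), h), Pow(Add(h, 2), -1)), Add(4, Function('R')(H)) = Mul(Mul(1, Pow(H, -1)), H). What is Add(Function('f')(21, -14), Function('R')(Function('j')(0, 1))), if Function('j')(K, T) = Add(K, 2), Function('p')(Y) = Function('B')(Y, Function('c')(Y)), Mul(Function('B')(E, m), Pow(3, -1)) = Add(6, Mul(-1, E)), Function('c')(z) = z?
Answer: Rational(-93, 23) ≈ -4.0435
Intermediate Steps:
Function('B')(E, m) = Add(18, Mul(-3, E)) (Function('B')(E, m) = Mul(3, Add(6, Mul(-1, E))) = Add(18, Mul(-3, E)))
Function('p')(Y) = Add(18, Mul(-3, Y))
Function('j')(K, T) = Add(2, K)
Function('R')(H) = -3 (Function('R')(H) = Add(-4, Mul(Mul(1, Pow(H, -1)), H)) = Add(-4, Mul(Pow(H, -1), H)) = Add(-4, 1) = -3)
Function('f')(h, o) = Mul(Pow(Add(2, h), -1), Add(18, Mul(-2, h))) (Function('f')(h, o) = Mul(Add(Add(18, Mul(-3, h)), h), Pow(Add(h, 2), -1)) = Mul(Add(18, Mul(-2, h)), Pow(Add(2, h), -1)) = Mul(Pow(Add(2, h), -1), Add(18, Mul(-2, h))))
Add(Function('f')(21, -14), Function('R')(Function('j')(0, 1))) = Add(Mul(2, Pow(Add(2, 21), -1), Add(9, Mul(-1, 21))), -3) = Add(Mul(2, Pow(23, -1), Add(9, -21)), -3) = Add(Mul(2, Rational(1, 23), -12), -3) = Add(Rational(-24, 23), -3) = Rational(-93, 23)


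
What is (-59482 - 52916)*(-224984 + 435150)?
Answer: -23622238068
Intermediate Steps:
(-59482 - 52916)*(-224984 + 435150) = -112398*210166 = -23622238068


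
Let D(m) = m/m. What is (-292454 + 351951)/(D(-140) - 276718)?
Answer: -59497/276717 ≈ -0.21501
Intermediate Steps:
D(m) = 1
(-292454 + 351951)/(D(-140) - 276718) = (-292454 + 351951)/(1 - 276718) = 59497/(-276717) = 59497*(-1/276717) = -59497/276717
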